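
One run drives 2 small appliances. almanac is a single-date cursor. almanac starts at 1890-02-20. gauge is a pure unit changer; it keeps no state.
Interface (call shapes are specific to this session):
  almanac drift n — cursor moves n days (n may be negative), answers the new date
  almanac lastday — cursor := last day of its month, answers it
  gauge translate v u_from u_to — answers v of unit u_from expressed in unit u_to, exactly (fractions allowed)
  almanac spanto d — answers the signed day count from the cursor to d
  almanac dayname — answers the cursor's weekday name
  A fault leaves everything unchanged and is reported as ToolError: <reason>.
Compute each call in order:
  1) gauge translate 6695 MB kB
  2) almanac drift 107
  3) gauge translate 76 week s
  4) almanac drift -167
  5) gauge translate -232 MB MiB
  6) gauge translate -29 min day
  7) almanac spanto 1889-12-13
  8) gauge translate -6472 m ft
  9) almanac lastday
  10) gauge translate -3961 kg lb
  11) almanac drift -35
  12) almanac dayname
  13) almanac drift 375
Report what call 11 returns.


Do: gauge translate[v→6695; u_from→MB; u_to→kB]
See: 6695000
Do: almanac drift[n→107]
See: 1890-06-07
Do: gauge translate[v→76; u_from→week; u_to→s]
See: 45964800
Do: almanac drift[n→-167]
See: 1889-12-22
Do: gauge translate[v→-232; u_from→MB; u_to→MiB]
See: -453125/2048
Do: gauge translate[v→-29; u_from→min; u_to→day]
See: -29/1440
Do: almanac spanto[d→1889-12-13]
See: -9
Do: gauge translate[v→-6472; u_from→m; u_to→ft]
See: -8090000/381
Do: almanac lastday[]
See: 1889-12-31
Do: gauge translate[v→-3961; u_from→kg; u_to→lb]
See: -396100000000/45359237
Do: almanac drift[n→-35]
See: 1889-11-26
Do: almanac dayname[]
See: Tuesday
Do: almanac drift[n→375]
See: 1890-12-06

Answer: 1889-11-26


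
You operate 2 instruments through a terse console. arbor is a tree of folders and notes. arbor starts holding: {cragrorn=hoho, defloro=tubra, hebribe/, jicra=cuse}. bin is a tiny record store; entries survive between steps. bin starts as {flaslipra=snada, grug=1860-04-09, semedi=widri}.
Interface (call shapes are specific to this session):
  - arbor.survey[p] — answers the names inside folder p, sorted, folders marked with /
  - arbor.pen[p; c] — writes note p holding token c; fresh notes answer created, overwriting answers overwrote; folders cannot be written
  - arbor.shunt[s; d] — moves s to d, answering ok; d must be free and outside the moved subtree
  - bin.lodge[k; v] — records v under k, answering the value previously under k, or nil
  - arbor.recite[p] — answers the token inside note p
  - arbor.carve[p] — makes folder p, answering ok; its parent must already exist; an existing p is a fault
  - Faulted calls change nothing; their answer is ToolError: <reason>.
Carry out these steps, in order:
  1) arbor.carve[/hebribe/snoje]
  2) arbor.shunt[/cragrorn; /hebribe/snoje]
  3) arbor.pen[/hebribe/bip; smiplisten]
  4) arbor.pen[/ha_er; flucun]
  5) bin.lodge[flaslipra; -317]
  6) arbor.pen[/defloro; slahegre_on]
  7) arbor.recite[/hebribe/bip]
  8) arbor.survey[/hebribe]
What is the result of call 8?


Answer: [bip, snoje/]

Derivation:
Act: arbor.carve[p='/hebribe/snoje']
Obs: ok
Act: arbor.shunt[s='/cragrorn'; d='/hebribe/snoje']
Obs: ToolError: exists
Act: arbor.pen[p='/hebribe/bip'; c='smiplisten']
Obs: created
Act: arbor.pen[p='/ha_er'; c='flucun']
Obs: created
Act: bin.lodge[k='flaslipra'; v='-317']
Obs: snada
Act: arbor.pen[p='/defloro'; c='slahegre_on']
Obs: overwrote
Act: arbor.recite[p='/hebribe/bip']
Obs: smiplisten
Act: arbor.survey[p='/hebribe']
Obs: [bip, snoje/]


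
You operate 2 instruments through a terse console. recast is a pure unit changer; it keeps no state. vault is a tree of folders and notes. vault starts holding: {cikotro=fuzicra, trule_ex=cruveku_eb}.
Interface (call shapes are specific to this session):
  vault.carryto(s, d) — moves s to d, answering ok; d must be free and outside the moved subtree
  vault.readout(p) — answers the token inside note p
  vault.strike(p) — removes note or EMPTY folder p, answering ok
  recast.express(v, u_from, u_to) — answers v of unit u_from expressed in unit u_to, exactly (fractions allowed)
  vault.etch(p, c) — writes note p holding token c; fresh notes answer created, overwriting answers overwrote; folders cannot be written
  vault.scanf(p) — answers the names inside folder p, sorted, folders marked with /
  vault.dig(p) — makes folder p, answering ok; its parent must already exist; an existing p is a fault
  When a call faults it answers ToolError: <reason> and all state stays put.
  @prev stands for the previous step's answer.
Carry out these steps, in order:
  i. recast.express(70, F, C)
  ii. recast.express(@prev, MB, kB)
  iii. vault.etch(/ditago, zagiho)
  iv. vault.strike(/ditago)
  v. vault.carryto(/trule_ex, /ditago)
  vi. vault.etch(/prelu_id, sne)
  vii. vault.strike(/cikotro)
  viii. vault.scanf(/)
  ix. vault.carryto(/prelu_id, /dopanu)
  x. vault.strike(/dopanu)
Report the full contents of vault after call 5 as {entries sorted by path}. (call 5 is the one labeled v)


Answer: {cikotro=fuzicra, ditago=cruveku_eb}

Derivation:
! express(70, F, C) ~> 190/9
! express(@prev, MB, kB) ~> 190000/9
! etch(/ditago, zagiho) ~> created
! strike(/ditago) ~> ok
! carryto(/trule_ex, /ditago) ~> ok
! etch(/prelu_id, sne) ~> created
! strike(/cikotro) ~> ok
! scanf(/) ~> [ditago, prelu_id]
! carryto(/prelu_id, /dopanu) ~> ok
! strike(/dopanu) ~> ok


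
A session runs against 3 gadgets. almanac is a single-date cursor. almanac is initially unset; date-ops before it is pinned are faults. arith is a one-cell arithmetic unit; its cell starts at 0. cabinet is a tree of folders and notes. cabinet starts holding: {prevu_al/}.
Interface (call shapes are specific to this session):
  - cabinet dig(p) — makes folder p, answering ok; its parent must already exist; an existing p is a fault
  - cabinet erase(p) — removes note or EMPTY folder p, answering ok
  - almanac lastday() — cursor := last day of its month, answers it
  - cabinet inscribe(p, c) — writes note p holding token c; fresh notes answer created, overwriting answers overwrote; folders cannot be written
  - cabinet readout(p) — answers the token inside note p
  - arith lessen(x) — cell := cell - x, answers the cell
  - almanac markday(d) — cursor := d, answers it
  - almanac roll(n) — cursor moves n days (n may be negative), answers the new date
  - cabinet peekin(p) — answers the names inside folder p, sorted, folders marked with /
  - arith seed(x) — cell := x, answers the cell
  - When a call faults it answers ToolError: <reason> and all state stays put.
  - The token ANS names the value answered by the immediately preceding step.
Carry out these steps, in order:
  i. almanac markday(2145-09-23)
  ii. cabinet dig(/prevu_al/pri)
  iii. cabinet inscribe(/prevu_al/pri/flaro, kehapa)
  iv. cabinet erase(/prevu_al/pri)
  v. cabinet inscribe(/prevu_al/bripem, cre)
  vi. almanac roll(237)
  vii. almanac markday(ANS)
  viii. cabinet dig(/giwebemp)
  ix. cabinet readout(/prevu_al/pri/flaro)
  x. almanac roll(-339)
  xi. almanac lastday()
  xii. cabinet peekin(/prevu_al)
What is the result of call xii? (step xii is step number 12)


Do: almanac markday[d: 2145-09-23]
See: 2145-09-23
Do: cabinet dig[p: /prevu_al/pri]
See: ok
Do: cabinet inscribe[p: /prevu_al/pri/flaro; c: kehapa]
See: created
Do: cabinet erase[p: /prevu_al/pri]
See: ToolError: not empty
Do: cabinet inscribe[p: /prevu_al/bripem; c: cre]
See: created
Do: almanac roll[n: 237]
See: 2146-05-18
Do: almanac markday[d: ANS]
See: 2146-05-18
Do: cabinet dig[p: /giwebemp]
See: ok
Do: cabinet readout[p: /prevu_al/pri/flaro]
See: kehapa
Do: almanac roll[n: -339]
See: 2145-06-13
Do: almanac lastday[]
See: 2145-06-30
Do: cabinet peekin[p: /prevu_al]
See: [bripem, pri/]

Answer: [bripem, pri/]


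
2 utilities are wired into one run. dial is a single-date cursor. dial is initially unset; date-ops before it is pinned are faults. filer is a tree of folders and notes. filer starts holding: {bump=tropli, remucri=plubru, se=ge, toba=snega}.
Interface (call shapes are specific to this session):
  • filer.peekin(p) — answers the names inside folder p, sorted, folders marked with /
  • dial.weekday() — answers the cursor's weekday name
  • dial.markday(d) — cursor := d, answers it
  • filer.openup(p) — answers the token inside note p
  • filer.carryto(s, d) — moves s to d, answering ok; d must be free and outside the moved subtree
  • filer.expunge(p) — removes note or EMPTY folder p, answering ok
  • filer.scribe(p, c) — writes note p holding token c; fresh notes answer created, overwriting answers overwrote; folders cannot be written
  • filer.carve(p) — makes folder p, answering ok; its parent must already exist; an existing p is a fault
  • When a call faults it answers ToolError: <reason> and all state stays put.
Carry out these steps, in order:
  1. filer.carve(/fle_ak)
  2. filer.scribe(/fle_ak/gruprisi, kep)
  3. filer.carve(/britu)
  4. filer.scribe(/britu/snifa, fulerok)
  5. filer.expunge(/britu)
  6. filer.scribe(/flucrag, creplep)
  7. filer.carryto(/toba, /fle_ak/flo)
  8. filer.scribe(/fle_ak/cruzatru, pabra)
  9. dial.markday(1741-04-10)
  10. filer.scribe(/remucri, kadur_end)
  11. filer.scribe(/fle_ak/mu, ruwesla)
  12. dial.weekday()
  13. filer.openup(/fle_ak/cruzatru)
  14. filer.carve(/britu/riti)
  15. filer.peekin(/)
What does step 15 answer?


-> filer.carve(p: /fle_ak)
<- ok
-> filer.scribe(p: /fle_ak/gruprisi, c: kep)
<- created
-> filer.carve(p: /britu)
<- ok
-> filer.scribe(p: /britu/snifa, c: fulerok)
<- created
-> filer.expunge(p: /britu)
<- ToolError: not empty
-> filer.scribe(p: /flucrag, c: creplep)
<- created
-> filer.carryto(s: /toba, d: /fle_ak/flo)
<- ok
-> filer.scribe(p: /fle_ak/cruzatru, c: pabra)
<- created
-> dial.markday(d: 1741-04-10)
<- 1741-04-10
-> filer.scribe(p: /remucri, c: kadur_end)
<- overwrote
-> filer.scribe(p: /fle_ak/mu, c: ruwesla)
<- created
-> dial.weekday()
<- Monday
-> filer.openup(p: /fle_ak/cruzatru)
<- pabra
-> filer.carve(p: /britu/riti)
<- ok
-> filer.peekin(p: /)
<- [britu/, bump, fle_ak/, flucrag, remucri, se]

Answer: [britu/, bump, fle_ak/, flucrag, remucri, se]


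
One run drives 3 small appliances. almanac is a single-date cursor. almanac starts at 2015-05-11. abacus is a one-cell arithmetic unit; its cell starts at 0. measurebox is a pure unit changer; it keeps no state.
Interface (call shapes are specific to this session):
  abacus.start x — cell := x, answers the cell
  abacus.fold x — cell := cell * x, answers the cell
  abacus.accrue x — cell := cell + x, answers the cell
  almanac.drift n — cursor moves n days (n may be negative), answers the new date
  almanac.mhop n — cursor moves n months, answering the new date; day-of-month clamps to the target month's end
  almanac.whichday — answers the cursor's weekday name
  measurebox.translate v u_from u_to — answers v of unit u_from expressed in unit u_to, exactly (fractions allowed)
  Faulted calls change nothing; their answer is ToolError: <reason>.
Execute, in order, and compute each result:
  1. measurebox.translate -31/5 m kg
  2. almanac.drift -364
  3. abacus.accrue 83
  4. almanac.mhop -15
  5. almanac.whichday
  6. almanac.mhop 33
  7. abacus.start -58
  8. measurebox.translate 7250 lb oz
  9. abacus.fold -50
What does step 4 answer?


Answer: 2013-02-12

Derivation:
Calling measurebox.translate with v: -31/5, u_from: m, u_to: kg, which returns ToolError: incompatible units.
Then almanac.drift with n: -364, and see 2014-05-12.
Then abacus.accrue with x: 83, and see 83.
I run almanac.mhop with n: -15: 2013-02-12.
Invoking almanac.whichday(), which returns Tuesday.
Calling almanac.mhop with n: 33, → 2015-11-12.
I run abacus.start with x: -58, yielding -58.
I try measurebox.translate with v: 7250, u_from: lb, u_to: oz, and get 116000.
Next I call abacus.fold with x: -50, — result: 2900.


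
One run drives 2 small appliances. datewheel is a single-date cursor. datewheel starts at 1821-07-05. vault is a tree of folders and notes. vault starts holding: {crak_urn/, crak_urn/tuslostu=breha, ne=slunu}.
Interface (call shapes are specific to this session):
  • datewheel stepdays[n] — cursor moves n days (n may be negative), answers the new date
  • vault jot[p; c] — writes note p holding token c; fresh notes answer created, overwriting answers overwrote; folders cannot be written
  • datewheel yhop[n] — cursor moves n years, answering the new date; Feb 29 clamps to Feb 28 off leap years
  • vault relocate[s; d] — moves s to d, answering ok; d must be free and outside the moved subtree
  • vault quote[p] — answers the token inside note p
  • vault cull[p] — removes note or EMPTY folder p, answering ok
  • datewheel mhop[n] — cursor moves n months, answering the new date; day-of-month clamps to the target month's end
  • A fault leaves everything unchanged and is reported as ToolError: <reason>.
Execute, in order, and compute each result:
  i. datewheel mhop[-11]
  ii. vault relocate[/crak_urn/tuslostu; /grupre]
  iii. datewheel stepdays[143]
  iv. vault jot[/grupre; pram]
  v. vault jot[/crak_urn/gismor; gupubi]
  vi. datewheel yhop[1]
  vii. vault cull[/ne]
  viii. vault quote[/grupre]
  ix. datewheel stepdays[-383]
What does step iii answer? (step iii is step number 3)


Answer: 1820-12-26

Derivation:
>> datewheel mhop(-11)
<< 1820-08-05
>> vault relocate(/crak_urn/tuslostu, /grupre)
<< ok
>> datewheel stepdays(143)
<< 1820-12-26
>> vault jot(/grupre, pram)
<< overwrote
>> vault jot(/crak_urn/gismor, gupubi)
<< created
>> datewheel yhop(1)
<< 1821-12-26
>> vault cull(/ne)
<< ok
>> vault quote(/grupre)
<< pram
>> datewheel stepdays(-383)
<< 1820-12-08


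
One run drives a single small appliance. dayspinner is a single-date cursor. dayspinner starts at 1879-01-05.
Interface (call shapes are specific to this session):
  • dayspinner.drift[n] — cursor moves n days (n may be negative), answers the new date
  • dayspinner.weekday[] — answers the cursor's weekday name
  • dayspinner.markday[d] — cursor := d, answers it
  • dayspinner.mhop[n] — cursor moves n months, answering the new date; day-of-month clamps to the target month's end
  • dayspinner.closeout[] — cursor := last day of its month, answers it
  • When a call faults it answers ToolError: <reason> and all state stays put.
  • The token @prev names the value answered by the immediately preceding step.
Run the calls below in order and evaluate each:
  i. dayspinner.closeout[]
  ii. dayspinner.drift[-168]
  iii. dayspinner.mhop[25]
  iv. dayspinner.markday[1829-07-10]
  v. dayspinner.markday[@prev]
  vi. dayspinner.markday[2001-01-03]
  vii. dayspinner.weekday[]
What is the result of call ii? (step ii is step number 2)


Now I run closeout, yielding 1879-01-31.
I invoke drift on -168, and observe 1878-08-16.
I try mhop on 25, and get 1880-09-16.
I use markday on 1829-07-10, and observe 1829-07-10.
Invoking markday on @prev, and get 1829-07-10.
Then markday on 2001-01-03, and get 2001-01-03.
Calling weekday, and get Wednesday.

Answer: 1878-08-16


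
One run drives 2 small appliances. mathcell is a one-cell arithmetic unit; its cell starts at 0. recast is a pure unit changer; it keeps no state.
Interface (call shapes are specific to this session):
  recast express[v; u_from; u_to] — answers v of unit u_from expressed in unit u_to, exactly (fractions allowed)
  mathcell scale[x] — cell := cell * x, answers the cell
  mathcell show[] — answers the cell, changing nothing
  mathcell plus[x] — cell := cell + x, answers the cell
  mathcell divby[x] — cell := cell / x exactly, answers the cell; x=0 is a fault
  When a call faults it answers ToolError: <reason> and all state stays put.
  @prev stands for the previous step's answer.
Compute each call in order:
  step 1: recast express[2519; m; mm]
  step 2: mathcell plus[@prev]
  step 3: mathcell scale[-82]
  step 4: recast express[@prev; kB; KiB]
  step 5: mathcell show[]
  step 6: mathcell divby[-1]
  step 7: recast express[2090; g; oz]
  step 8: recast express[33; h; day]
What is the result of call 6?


Answer: 206558000

Derivation:
! 1. recast express(v→2519, u_from→m, u_to→mm) ~> 2519000
! 2. mathcell plus(x→@prev) ~> 2519000
! 3. mathcell scale(x→-82) ~> -206558000
! 4. recast express(v→@prev, u_from→kB, u_to→KiB) ~> -1613734375/8
! 5. mathcell show() ~> -206558000
! 6. mathcell divby(x→-1) ~> 206558000
! 7. recast express(v→2090, u_from→g, u_to→oz) ~> 304000000/4123567
! 8. recast express(v→33, u_from→h, u_to→day) ~> 11/8


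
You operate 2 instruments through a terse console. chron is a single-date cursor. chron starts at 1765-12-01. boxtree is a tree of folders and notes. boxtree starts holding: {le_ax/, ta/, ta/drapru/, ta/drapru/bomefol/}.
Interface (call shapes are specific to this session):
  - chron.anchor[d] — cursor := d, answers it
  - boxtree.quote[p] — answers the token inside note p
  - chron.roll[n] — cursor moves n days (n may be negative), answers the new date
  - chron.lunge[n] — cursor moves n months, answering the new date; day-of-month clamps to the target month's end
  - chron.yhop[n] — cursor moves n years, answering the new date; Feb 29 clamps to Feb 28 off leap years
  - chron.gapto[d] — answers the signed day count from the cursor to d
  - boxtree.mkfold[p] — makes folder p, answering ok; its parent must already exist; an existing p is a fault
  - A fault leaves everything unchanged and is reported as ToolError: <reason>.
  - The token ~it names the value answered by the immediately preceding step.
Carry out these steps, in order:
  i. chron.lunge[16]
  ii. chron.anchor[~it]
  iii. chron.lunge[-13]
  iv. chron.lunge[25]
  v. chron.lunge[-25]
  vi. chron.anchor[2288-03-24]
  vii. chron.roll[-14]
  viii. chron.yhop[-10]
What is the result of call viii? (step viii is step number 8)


Answer: 2278-03-10

Derivation:
# 1. chron.lunge(16) ~> 1767-04-01
# 2. chron.anchor(~it) ~> 1767-04-01
# 3. chron.lunge(-13) ~> 1766-03-01
# 4. chron.lunge(25) ~> 1768-04-01
# 5. chron.lunge(-25) ~> 1766-03-01
# 6. chron.anchor(2288-03-24) ~> 2288-03-24
# 7. chron.roll(-14) ~> 2288-03-10
# 8. chron.yhop(-10) ~> 2278-03-10


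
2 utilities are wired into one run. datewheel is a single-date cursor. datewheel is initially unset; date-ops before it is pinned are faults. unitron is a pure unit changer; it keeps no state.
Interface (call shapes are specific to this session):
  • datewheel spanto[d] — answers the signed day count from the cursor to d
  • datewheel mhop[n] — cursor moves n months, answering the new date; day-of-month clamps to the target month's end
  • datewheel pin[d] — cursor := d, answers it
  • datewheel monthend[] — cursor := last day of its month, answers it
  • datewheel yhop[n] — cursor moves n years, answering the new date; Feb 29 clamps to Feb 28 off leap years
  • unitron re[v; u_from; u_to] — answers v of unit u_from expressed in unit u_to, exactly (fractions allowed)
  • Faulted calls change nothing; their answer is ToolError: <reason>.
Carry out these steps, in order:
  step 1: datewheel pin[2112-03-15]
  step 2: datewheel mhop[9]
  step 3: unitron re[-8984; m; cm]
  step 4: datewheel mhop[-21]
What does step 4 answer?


Answer: 2111-03-15

Derivation:
I invoke datewheel pin with d→2112-03-15, yielding 2112-03-15.
I invoke datewheel mhop with n→9, and observe 2112-12-15.
Using unitron re with v→-8984, u_from→m, u_to→cm: -898400.
Invoking datewheel mhop with n→-21, → 2111-03-15.


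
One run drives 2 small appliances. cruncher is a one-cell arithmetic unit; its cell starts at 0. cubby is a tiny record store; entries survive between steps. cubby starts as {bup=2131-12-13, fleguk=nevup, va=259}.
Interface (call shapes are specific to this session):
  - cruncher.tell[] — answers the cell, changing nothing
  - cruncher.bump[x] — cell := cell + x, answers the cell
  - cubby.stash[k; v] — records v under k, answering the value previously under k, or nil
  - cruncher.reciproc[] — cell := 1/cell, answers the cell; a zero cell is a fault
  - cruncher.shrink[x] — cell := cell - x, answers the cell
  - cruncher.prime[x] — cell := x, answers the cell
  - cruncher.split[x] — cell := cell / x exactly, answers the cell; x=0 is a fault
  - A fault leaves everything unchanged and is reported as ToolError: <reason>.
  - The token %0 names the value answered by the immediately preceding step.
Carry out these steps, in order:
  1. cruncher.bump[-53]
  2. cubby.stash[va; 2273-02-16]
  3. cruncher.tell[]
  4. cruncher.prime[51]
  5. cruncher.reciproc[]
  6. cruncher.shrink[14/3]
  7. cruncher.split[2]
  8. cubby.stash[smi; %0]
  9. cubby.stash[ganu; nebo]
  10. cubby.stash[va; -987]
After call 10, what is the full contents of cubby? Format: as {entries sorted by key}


Answer: {bup=2131-12-13, fleguk=nevup, ganu=nebo, smi=-79/34, va=-987}

Derivation:
Using bump with x: -53, and see -53.
I call stash with k: va, v: 2273-02-16: 259.
Using tell, giving -53.
I use prime with x: 51, and get 51.
Next I call reciproc, yielding 1/51.
Next I call shrink with x: 14/3, yielding -79/17.
I try split with x: 2, which returns -79/34.
Then stash with k: smi, v: %0, which returns nil.
Using stash with k: ganu, v: nebo, and observe nil.
Using stash with k: va, v: -987, which returns 2273-02-16.


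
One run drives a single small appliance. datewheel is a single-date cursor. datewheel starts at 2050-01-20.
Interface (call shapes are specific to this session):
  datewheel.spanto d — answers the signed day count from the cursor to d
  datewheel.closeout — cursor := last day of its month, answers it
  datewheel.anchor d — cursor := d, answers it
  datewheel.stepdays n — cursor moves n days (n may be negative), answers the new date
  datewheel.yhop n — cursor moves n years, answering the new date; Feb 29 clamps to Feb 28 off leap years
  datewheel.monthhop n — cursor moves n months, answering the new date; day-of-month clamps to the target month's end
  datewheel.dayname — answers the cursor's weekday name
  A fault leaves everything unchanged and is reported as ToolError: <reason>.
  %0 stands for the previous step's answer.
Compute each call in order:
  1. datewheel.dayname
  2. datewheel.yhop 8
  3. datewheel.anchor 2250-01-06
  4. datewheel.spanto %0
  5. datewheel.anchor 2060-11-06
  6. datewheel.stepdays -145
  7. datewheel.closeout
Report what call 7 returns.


Answer: 2060-06-30

Derivation:
$ dayname
  Thursday
$ yhop n='8'
  2058-01-20
$ anchor d='2250-01-06'
  2250-01-06
$ spanto d='%0'
  0
$ anchor d='2060-11-06'
  2060-11-06
$ stepdays n='-145'
  2060-06-14
$ closeout
  2060-06-30


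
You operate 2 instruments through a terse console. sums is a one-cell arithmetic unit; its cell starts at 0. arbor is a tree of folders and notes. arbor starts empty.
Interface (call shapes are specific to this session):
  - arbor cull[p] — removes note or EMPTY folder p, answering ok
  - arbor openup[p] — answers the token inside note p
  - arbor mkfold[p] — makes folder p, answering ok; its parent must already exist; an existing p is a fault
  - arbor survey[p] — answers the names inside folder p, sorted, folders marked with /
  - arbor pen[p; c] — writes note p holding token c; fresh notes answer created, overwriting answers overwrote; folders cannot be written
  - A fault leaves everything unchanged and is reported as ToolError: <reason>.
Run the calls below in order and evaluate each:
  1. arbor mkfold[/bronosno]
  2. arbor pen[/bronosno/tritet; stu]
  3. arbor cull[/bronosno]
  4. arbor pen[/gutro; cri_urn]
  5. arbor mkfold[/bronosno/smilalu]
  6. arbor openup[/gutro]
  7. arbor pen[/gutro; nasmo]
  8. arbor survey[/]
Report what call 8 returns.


Next I call arbor mkfold using p='/bronosno', — result: ok.
I invoke arbor pen using p='/bronosno/tritet', c='stu', which returns created.
Now I run arbor cull using p='/bronosno', and observe ToolError: not empty.
I try arbor pen using p='/gutro', c='cri_urn', and observe created.
Next I call arbor mkfold using p='/bronosno/smilalu', giving ok.
I call arbor openup using p='/gutro', and observe cri_urn.
Now I run arbor pen using p='/gutro', c='nasmo', which returns overwrote.
I run arbor survey using p='/': [bronosno/, gutro].

Answer: [bronosno/, gutro]


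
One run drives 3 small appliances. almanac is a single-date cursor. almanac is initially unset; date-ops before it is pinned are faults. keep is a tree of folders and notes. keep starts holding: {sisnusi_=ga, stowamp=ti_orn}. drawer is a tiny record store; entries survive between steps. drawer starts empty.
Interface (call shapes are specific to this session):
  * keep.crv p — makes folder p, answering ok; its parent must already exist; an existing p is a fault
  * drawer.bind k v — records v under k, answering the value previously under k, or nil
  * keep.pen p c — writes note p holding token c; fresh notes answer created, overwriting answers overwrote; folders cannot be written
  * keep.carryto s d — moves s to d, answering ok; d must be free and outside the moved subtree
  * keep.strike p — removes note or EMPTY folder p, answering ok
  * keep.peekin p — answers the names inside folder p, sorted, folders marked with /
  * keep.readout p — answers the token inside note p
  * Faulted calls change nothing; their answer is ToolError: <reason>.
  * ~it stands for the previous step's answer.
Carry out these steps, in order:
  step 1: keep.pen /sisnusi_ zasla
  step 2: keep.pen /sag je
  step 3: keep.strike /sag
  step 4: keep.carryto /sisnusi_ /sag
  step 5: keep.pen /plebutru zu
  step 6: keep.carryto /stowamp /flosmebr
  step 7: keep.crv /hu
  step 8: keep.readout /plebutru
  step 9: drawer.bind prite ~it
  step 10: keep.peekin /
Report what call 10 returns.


Answer: [flosmebr, hu/, plebutru, sag]

Derivation:
Step: pen[/sisnusi_; zasla]
Result: overwrote
Step: pen[/sag; je]
Result: created
Step: strike[/sag]
Result: ok
Step: carryto[/sisnusi_; /sag]
Result: ok
Step: pen[/plebutru; zu]
Result: created
Step: carryto[/stowamp; /flosmebr]
Result: ok
Step: crv[/hu]
Result: ok
Step: readout[/plebutru]
Result: zu
Step: bind[prite; ~it]
Result: nil
Step: peekin[/]
Result: [flosmebr, hu/, plebutru, sag]


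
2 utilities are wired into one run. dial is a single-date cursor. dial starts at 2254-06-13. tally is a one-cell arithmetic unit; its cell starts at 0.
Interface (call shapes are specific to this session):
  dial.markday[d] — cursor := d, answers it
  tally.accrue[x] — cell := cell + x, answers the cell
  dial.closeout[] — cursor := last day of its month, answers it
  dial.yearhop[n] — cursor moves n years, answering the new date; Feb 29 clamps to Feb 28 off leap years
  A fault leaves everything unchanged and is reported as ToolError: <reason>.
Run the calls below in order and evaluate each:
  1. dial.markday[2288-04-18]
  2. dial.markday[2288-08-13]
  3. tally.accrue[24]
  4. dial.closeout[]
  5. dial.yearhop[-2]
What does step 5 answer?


==> markday(d='2288-04-18')
<== 2288-04-18
==> markday(d='2288-08-13')
<== 2288-08-13
==> accrue(x='24')
<== 24
==> closeout()
<== 2288-08-31
==> yearhop(n='-2')
<== 2286-08-31

Answer: 2286-08-31


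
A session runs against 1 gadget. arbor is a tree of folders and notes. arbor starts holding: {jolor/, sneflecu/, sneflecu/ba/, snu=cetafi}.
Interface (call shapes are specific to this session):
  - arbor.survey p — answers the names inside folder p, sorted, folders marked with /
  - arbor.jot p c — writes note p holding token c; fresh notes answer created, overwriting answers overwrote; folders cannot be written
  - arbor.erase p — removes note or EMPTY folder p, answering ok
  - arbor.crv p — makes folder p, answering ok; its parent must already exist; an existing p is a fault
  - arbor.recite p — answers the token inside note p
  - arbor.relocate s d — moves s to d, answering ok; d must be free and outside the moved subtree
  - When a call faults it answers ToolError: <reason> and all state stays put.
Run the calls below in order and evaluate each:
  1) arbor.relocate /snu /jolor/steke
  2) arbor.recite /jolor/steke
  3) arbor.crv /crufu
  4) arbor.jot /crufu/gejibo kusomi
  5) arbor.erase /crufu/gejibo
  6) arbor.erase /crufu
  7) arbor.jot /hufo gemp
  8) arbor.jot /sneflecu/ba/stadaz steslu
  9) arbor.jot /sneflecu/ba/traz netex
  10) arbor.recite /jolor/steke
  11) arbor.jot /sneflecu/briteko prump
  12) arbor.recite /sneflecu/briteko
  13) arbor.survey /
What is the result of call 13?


Answer: [hufo, jolor/, sneflecu/]

Derivation:
·→ relocate(s='/snu', d='/jolor/steke')
·← ok
·→ recite(p='/jolor/steke')
·← cetafi
·→ crv(p='/crufu')
·← ok
·→ jot(p='/crufu/gejibo', c='kusomi')
·← created
·→ erase(p='/crufu/gejibo')
·← ok
·→ erase(p='/crufu')
·← ok
·→ jot(p='/hufo', c='gemp')
·← created
·→ jot(p='/sneflecu/ba/stadaz', c='steslu')
·← created
·→ jot(p='/sneflecu/ba/traz', c='netex')
·← created
·→ recite(p='/jolor/steke')
·← cetafi
·→ jot(p='/sneflecu/briteko', c='prump')
·← created
·→ recite(p='/sneflecu/briteko')
·← prump
·→ survey(p='/')
·← [hufo, jolor/, sneflecu/]


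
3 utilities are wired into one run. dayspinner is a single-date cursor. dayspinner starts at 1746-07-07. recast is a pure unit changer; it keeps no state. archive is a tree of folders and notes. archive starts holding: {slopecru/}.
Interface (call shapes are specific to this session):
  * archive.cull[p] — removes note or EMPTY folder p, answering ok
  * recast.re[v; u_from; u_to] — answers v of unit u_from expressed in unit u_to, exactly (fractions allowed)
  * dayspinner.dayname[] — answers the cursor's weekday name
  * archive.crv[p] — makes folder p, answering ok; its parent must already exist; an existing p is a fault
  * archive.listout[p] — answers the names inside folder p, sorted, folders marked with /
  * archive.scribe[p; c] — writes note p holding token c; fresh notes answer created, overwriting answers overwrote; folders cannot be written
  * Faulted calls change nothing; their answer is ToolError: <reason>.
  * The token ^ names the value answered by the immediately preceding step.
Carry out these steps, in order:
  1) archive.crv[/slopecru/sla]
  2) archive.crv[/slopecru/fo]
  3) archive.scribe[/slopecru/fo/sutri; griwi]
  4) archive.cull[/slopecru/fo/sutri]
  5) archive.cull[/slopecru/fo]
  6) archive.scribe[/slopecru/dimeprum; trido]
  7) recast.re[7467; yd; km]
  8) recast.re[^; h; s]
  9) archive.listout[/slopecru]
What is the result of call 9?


CALL crv[p=/slopecru/sla]
RET  ok
CALL crv[p=/slopecru/fo]
RET  ok
CALL scribe[p=/slopecru/fo/sutri; c=griwi]
RET  created
CALL cull[p=/slopecru/fo/sutri]
RET  ok
CALL cull[p=/slopecru/fo]
RET  ok
CALL scribe[p=/slopecru/dimeprum; c=trido]
RET  created
CALL re[v=7467; u_from=yd; u_to=km]
RET  8534781/1250000
CALL re[v=^; u_from=h; u_to=s]
RET  76813029/3125
CALL listout[p=/slopecru]
RET  [dimeprum, sla/]

Answer: [dimeprum, sla/]


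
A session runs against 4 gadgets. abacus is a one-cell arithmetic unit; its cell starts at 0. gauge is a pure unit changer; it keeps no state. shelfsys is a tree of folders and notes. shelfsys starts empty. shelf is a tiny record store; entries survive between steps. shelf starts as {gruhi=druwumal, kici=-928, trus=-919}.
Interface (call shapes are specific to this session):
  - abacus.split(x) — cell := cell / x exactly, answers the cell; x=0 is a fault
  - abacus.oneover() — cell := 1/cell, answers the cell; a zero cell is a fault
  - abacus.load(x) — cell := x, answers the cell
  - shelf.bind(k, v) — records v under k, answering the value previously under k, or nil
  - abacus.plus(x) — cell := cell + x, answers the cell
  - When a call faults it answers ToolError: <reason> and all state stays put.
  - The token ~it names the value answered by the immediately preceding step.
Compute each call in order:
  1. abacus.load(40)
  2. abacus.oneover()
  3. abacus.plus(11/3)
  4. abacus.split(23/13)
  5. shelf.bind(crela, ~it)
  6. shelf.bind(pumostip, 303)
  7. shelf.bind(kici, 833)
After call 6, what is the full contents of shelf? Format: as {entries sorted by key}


==> abacus.load(40)
<== 40
==> abacus.oneover()
<== 1/40
==> abacus.plus(11/3)
<== 443/120
==> abacus.split(23/13)
<== 5759/2760
==> shelf.bind(crela, ~it)
<== nil
==> shelf.bind(pumostip, 303)
<== nil
==> shelf.bind(kici, 833)
<== -928

Answer: {crela=5759/2760, gruhi=druwumal, kici=-928, pumostip=303, trus=-919}


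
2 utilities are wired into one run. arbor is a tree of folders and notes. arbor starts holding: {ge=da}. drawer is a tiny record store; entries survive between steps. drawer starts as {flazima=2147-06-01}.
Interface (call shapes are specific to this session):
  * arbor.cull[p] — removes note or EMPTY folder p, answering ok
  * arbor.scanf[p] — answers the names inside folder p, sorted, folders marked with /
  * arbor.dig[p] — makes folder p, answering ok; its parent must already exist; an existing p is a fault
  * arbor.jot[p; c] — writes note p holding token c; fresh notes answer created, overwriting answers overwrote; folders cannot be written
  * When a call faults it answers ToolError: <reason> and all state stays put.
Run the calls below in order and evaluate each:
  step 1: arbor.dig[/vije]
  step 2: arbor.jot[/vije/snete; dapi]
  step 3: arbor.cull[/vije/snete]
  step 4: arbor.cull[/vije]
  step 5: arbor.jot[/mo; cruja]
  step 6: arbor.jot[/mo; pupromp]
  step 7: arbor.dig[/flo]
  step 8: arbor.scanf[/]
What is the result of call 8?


CALL dig[p=/vije]
RET  ok
CALL jot[p=/vije/snete; c=dapi]
RET  created
CALL cull[p=/vije/snete]
RET  ok
CALL cull[p=/vije]
RET  ok
CALL jot[p=/mo; c=cruja]
RET  created
CALL jot[p=/mo; c=pupromp]
RET  overwrote
CALL dig[p=/flo]
RET  ok
CALL scanf[p=/]
RET  [flo/, ge, mo]

Answer: [flo/, ge, mo]


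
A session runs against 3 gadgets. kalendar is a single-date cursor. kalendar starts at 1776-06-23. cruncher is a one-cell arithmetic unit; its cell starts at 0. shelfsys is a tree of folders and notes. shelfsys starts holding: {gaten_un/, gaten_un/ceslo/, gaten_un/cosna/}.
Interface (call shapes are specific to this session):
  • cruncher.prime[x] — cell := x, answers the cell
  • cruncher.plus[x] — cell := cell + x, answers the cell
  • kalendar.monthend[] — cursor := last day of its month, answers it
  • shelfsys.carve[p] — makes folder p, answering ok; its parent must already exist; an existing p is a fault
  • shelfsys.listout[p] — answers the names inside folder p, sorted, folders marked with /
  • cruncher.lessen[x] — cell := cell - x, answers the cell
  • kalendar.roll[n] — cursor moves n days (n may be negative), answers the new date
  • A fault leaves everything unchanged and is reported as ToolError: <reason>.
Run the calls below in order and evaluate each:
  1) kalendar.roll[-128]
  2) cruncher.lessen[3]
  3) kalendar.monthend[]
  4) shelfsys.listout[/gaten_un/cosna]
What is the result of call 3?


Answer: 1776-02-29

Derivation:
Next I call kalendar.roll passing n='-128', and get 1776-02-16.
I call cruncher.lessen passing x='3', giving -3.
Now I run kalendar.monthend(), giving 1776-02-29.
Next I call shelfsys.listout passing p='/gaten_un/cosna', and get [].


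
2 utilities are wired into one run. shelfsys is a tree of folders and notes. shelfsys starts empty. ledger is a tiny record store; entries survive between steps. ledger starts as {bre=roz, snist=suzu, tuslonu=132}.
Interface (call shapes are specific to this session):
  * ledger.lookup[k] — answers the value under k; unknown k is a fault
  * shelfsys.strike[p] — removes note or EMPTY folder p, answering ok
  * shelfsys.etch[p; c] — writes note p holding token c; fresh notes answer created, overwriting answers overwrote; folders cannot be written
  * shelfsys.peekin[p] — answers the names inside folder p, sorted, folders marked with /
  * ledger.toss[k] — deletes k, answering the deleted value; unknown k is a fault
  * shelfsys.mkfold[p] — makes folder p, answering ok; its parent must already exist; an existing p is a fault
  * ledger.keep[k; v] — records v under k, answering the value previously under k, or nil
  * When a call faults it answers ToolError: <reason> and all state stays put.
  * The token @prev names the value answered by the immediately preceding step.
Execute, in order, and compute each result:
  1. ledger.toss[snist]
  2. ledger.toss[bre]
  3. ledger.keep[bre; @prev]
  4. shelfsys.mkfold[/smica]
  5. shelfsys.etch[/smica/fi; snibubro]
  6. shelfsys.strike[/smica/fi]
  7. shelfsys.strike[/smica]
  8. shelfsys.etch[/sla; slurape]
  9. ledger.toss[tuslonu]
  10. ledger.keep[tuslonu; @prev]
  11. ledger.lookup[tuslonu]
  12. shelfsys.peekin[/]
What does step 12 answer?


==> ledger.toss(snist)
<== suzu
==> ledger.toss(bre)
<== roz
==> ledger.keep(bre, @prev)
<== nil
==> shelfsys.mkfold(/smica)
<== ok
==> shelfsys.etch(/smica/fi, snibubro)
<== created
==> shelfsys.strike(/smica/fi)
<== ok
==> shelfsys.strike(/smica)
<== ok
==> shelfsys.etch(/sla, slurape)
<== created
==> ledger.toss(tuslonu)
<== 132
==> ledger.keep(tuslonu, @prev)
<== nil
==> ledger.lookup(tuslonu)
<== 132
==> shelfsys.peekin(/)
<== [sla]

Answer: [sla]


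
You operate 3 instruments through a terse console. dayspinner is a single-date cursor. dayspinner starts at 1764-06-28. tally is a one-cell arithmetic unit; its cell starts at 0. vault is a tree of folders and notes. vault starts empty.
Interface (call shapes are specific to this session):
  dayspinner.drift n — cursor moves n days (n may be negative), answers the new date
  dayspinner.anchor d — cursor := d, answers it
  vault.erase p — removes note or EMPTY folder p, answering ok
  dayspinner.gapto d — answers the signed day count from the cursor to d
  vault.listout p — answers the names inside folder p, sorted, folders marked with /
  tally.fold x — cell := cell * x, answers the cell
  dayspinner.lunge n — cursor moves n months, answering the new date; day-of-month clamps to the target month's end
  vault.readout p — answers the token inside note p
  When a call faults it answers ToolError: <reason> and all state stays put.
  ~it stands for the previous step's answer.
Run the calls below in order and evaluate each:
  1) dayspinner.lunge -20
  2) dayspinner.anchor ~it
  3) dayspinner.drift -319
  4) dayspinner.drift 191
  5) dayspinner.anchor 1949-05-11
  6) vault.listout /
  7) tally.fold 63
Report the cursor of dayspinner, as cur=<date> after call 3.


Answer: cur=1761-12-13

Derivation:
→ lunge(-20)
← 1762-10-28
→ anchor(~it)
← 1762-10-28
→ drift(-319)
← 1761-12-13
→ drift(191)
← 1762-06-22
→ anchor(1949-05-11)
← 1949-05-11
→ listout(/)
← []
→ fold(63)
← 0


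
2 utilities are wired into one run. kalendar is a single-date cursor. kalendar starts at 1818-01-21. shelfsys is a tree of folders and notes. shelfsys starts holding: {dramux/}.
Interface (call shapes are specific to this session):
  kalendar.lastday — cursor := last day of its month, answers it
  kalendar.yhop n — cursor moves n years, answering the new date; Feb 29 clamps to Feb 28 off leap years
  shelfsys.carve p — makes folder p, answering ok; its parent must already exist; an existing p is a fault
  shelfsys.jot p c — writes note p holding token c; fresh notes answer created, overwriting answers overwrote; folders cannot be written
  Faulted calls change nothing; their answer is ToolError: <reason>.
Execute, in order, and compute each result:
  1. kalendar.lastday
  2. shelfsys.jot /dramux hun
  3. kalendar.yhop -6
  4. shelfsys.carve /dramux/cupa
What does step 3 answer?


Answer: 1812-01-31

Derivation:
-> lastday()
<- 1818-01-31
-> jot(p=/dramux, c=hun)
<- ToolError: is a directory
-> yhop(n=-6)
<- 1812-01-31
-> carve(p=/dramux/cupa)
<- ok


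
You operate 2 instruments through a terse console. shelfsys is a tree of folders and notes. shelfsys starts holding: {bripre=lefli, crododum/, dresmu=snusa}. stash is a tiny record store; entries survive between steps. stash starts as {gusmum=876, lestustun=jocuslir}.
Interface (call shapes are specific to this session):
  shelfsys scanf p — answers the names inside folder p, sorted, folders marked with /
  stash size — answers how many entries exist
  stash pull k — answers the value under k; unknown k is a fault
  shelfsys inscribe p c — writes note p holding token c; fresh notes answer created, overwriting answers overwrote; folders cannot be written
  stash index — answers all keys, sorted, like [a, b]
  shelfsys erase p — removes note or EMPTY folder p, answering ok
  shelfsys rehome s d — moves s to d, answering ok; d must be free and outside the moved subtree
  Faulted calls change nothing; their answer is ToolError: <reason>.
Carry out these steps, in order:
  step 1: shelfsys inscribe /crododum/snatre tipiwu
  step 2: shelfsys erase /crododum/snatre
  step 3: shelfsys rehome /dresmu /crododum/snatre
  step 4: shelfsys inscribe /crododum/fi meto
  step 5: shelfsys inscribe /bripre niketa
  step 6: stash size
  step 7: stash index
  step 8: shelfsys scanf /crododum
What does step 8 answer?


# shelfsys inscribe(p→/crododum/snatre, c→tipiwu) -> created
# shelfsys erase(p→/crododum/snatre) -> ok
# shelfsys rehome(s→/dresmu, d→/crododum/snatre) -> ok
# shelfsys inscribe(p→/crododum/fi, c→meto) -> created
# shelfsys inscribe(p→/bripre, c→niketa) -> overwrote
# stash size() -> 2
# stash index() -> [gusmum, lestustun]
# shelfsys scanf(p→/crododum) -> [fi, snatre]

Answer: [fi, snatre]
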